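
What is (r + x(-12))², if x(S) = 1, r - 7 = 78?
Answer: 7396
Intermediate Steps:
r = 85 (r = 7 + 78 = 85)
(r + x(-12))² = (85 + 1)² = 86² = 7396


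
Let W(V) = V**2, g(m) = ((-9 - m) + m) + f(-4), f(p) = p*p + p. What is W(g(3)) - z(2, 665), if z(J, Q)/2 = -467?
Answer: 943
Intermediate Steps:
f(p) = p + p**2 (f(p) = p**2 + p = p + p**2)
g(m) = 3 (g(m) = ((-9 - m) + m) - 4*(1 - 4) = -9 - 4*(-3) = -9 + 12 = 3)
z(J, Q) = -934 (z(J, Q) = 2*(-467) = -934)
W(g(3)) - z(2, 665) = 3**2 - 1*(-934) = 9 + 934 = 943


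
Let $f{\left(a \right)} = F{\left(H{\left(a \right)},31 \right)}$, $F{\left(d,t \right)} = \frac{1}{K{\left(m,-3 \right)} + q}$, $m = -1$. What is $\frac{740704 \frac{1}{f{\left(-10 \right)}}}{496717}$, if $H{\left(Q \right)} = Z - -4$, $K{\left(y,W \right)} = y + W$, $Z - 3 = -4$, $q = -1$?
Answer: $- \frac{3703520}{496717} \approx -7.456$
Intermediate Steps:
$Z = -1$ ($Z = 3 - 4 = -1$)
$K{\left(y,W \right)} = W + y$
$H{\left(Q \right)} = 3$ ($H{\left(Q \right)} = -1 - -4 = -1 + 4 = 3$)
$F{\left(d,t \right)} = - \frac{1}{5}$ ($F{\left(d,t \right)} = \frac{1}{\left(-3 - 1\right) - 1} = \frac{1}{-4 - 1} = \frac{1}{-5} = - \frac{1}{5}$)
$f{\left(a \right)} = - \frac{1}{5}$
$\frac{740704 \frac{1}{f{\left(-10 \right)}}}{496717} = \frac{740704 \frac{1}{- \frac{1}{5}}}{496717} = 740704 \left(-5\right) \frac{1}{496717} = \left(-3703520\right) \frac{1}{496717} = - \frac{3703520}{496717}$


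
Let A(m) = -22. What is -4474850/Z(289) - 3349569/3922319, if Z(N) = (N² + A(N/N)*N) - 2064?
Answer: -17803338459481/294562234581 ≈ -60.440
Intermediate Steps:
Z(N) = -2064 + N² - 22*N (Z(N) = (N² - 22*N) - 2064 = -2064 + N² - 22*N)
-4474850/Z(289) - 3349569/3922319 = -4474850/(-2064 + 289² - 22*289) - 3349569/3922319 = -4474850/(-2064 + 83521 - 6358) - 3349569*1/3922319 = -4474850/75099 - 3349569/3922319 = -17803338459481/294562234581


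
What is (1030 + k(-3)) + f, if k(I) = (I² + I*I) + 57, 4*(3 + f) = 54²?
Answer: 1831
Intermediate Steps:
f = 726 (f = -3 + (¼)*54² = -3 + (¼)*2916 = -3 + 729 = 726)
k(I) = 57 + 2*I² (k(I) = (I² + I²) + 57 = 2*I² + 57 = 57 + 2*I²)
(1030 + k(-3)) + f = (1030 + (57 + 2*(-3)²)) + 726 = (1030 + (57 + 2*9)) + 726 = (1030 + (57 + 18)) + 726 = (1030 + 75) + 726 = 1105 + 726 = 1831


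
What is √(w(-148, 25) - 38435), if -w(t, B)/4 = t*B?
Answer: I*√23635 ≈ 153.74*I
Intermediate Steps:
w(t, B) = -4*B*t (w(t, B) = -4*t*B = -4*B*t)
√(w(-148, 25) - 38435) = √(-4*25*(-148) - 38435) = √(14800 - 38435) = √(-23635) = I*√23635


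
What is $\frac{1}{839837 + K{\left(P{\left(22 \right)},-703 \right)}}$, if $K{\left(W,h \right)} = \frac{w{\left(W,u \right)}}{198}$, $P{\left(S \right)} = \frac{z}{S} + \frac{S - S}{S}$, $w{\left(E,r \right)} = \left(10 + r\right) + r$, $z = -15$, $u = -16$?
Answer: $\frac{9}{7558532} \approx 1.1907 \cdot 10^{-6}$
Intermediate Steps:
$w{\left(E,r \right)} = 10 + 2 r$
$P{\left(S \right)} = - \frac{15}{S}$ ($P{\left(S \right)} = - \frac{15}{S} + \frac{S - S}{S} = - \frac{15}{S} + \frac{0}{S} = - \frac{15}{S} + 0 = - \frac{15}{S}$)
$K{\left(W,h \right)} = - \frac{1}{9}$ ($K{\left(W,h \right)} = \frac{10 + 2 \left(-16\right)}{198} = \left(10 - 32\right) \frac{1}{198} = \left(-22\right) \frac{1}{198} = - \frac{1}{9}$)
$\frac{1}{839837 + K{\left(P{\left(22 \right)},-703 \right)}} = \frac{1}{839837 - \frac{1}{9}} = \frac{1}{\frac{7558532}{9}} = \frac{9}{7558532}$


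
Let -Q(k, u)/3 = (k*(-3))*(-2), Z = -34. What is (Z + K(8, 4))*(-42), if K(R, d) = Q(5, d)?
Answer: 5208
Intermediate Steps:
Q(k, u) = -18*k (Q(k, u) = -3*k*(-3)*(-2) = -3*(-3*k)*(-2) = -18*k)
K(R, d) = -90 (K(R, d) = -18*5 = -90)
(Z + K(8, 4))*(-42) = (-34 - 90)*(-42) = -124*(-42) = 5208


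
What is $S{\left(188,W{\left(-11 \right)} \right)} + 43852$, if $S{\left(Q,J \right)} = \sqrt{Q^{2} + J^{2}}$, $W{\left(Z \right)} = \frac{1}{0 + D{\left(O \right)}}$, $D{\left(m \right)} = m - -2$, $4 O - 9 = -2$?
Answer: $43852 + \frac{4 \sqrt{497026}}{15} \approx 44040.0$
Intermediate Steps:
$O = \frac{7}{4}$ ($O = \frac{9}{4} + \frac{1}{4} \left(-2\right) = \frac{9}{4} - \frac{1}{2} = \frac{7}{4} \approx 1.75$)
$D{\left(m \right)} = 2 + m$ ($D{\left(m \right)} = m + 2 = 2 + m$)
$W{\left(Z \right)} = \frac{4}{15}$ ($W{\left(Z \right)} = \frac{1}{0 + \left(2 + \frac{7}{4}\right)} = \frac{1}{0 + \frac{15}{4}} = \frac{1}{\frac{15}{4}} = \frac{4}{15}$)
$S{\left(Q,J \right)} = \sqrt{J^{2} + Q^{2}}$
$S{\left(188,W{\left(-11 \right)} \right)} + 43852 = \sqrt{\left(\frac{4}{15}\right)^{2} + 188^{2}} + 43852 = \sqrt{\frac{16}{225} + 35344} + 43852 = \sqrt{\frac{7952416}{225}} + 43852 = \frac{4 \sqrt{497026}}{15} + 43852 = 43852 + \frac{4 \sqrt{497026}}{15}$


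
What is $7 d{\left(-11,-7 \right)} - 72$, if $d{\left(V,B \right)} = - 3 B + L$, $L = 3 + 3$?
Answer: $117$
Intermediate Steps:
$L = 6$
$d{\left(V,B \right)} = 6 - 3 B$ ($d{\left(V,B \right)} = - 3 B + 6 = 6 - 3 B$)
$7 d{\left(-11,-7 \right)} - 72 = 7 \left(6 - -21\right) - 72 = 7 \left(6 + 21\right) - 72 = 7 \cdot 27 - 72 = 189 - 72 = 117$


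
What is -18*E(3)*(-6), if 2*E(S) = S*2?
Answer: 324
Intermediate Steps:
E(S) = S (E(S) = (S*2)/2 = (2*S)/2 = S)
-18*E(3)*(-6) = -18*3*(-6) = -54*(-6) = 324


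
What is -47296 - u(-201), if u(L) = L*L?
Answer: -87697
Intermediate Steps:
u(L) = L**2
-47296 - u(-201) = -47296 - 1*(-201)**2 = -47296 - 1*40401 = -47296 - 40401 = -87697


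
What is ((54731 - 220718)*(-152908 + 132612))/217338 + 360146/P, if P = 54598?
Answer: 15334329597187/988851677 ≈ 15507.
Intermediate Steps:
((54731 - 220718)*(-152908 + 132612))/217338 + 360146/P = ((54731 - 220718)*(-152908 + 132612))/217338 + 360146/54598 = -165987*(-20296)*(1/217338) + 360146*(1/54598) = 3368872152*(1/217338) + 180073/27299 = 561478692/36223 + 180073/27299 = 15334329597187/988851677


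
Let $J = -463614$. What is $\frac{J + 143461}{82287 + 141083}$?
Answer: $- \frac{320153}{223370} \approx -1.4333$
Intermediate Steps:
$\frac{J + 143461}{82287 + 141083} = \frac{-463614 + 143461}{82287 + 141083} = - \frac{320153}{223370}$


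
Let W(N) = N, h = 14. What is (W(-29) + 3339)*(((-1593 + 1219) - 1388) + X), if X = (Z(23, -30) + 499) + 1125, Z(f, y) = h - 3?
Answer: -420370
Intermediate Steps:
Z(f, y) = 11 (Z(f, y) = 14 - 3 = 11)
X = 1635 (X = (11 + 499) + 1125 = 510 + 1125 = 1635)
(W(-29) + 3339)*(((-1593 + 1219) - 1388) + X) = (-29 + 3339)*(((-1593 + 1219) - 1388) + 1635) = 3310*((-374 - 1388) + 1635) = 3310*(-1762 + 1635) = 3310*(-127) = -420370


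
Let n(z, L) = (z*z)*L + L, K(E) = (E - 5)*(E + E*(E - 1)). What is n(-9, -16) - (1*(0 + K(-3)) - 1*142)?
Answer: -1098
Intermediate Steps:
K(E) = (-5 + E)*(E + E*(-1 + E))
n(z, L) = L + L*z² (n(z, L) = z²*L + L = L*z² + L = L + L*z²)
n(-9, -16) - (1*(0 + K(-3)) - 1*142) = -16*(1 + (-9)²) - (1*(0 + (-3)²*(-5 - 3)) - 1*142) = -16*(1 + 81) - (1*(0 + 9*(-8)) - 142) = -16*82 - (1*(0 - 72) - 142) = -1312 - (1*(-72) - 142) = -1312 - (-72 - 142) = -1312 - 1*(-214) = -1312 + 214 = -1098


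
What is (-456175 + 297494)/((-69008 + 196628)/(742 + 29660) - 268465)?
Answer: 268012209/453430295 ≈ 0.59108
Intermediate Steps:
(-456175 + 297494)/((-69008 + 196628)/(742 + 29660) - 268465) = -158681/(127620/30402 - 268465) = -158681/(127620*(1/30402) - 268465) = -158681/(7090/1689 - 268465) = -158681/(-453430295/1689) = -158681*(-1689/453430295) = 268012209/453430295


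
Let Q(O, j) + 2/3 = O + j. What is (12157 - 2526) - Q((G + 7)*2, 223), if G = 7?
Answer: 28142/3 ≈ 9380.7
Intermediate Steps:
Q(O, j) = -⅔ + O + j (Q(O, j) = -⅔ + (O + j) = -⅔ + O + j)
(12157 - 2526) - Q((G + 7)*2, 223) = (12157 - 2526) - (-⅔ + (7 + 7)*2 + 223) = 9631 - (-⅔ + 14*2 + 223) = 9631 - (-⅔ + 28 + 223) = 9631 - 1*751/3 = 9631 - 751/3 = 28142/3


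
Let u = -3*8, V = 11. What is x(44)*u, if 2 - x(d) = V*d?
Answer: 11568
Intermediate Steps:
u = -24
x(d) = 2 - 11*d
x(44)*u = (2 - 11*44)*(-24) = (2 - 484)*(-24) = -482*(-24) = 11568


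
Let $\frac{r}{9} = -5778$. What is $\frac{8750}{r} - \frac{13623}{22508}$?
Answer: $- \frac{452684123}{585230508} \approx -0.77351$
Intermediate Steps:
$r = -52002$ ($r = 9 \left(-5778\right) = -52002$)
$\frac{8750}{r} - \frac{13623}{22508} = \frac{8750}{-52002} - \frac{13623}{22508} = 8750 \left(- \frac{1}{52002}\right) - \frac{13623}{22508} = - \frac{4375}{26001} - \frac{13623}{22508} = - \frac{452684123}{585230508}$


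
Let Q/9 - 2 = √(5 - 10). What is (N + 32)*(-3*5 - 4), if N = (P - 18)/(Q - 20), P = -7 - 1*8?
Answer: -249926/409 - 5643*I*√5/409 ≈ -611.07 - 30.851*I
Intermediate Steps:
Q = 18 + 9*I*√5 (Q = 18 + 9*√(5 - 10) = 18 + 9*√(-5) = 18 + 9*(I*√5) = 18 + 9*I*√5 ≈ 18.0 + 20.125*I)
P = -15 (P = -7 - 8 = -15)
N = -33/(-2 + 9*I*√5) (N = (-15 - 18)/((18 + 9*I*√5) - 20) = -33/(-2 + 9*I*√5) ≈ 0.16137 + 1.6237*I)
(N + 32)*(-3*5 - 4) = ((66/409 + 297*I*√5/409) + 32)*(-3*5 - 4) = (13154/409 + 297*I*√5/409)*(-15 - 4) = (13154/409 + 297*I*√5/409)*(-19) = -249926/409 - 5643*I*√5/409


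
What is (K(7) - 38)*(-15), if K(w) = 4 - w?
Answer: 615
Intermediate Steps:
(K(7) - 38)*(-15) = ((4 - 1*7) - 38)*(-15) = ((4 - 7) - 38)*(-15) = (-3 - 38)*(-15) = -41*(-15) = 615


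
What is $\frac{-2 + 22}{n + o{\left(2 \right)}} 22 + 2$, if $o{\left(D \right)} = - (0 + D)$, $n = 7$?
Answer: $90$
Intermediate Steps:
$o{\left(D \right)} = - D$
$\frac{-2 + 22}{n + o{\left(2 \right)}} 22 + 2 = \frac{-2 + 22}{7 - 2} \cdot 22 + 2 = \frac{20}{7 - 2} \cdot 22 + 2 = \frac{20}{5} \cdot 22 + 2 = 20 \cdot \frac{1}{5} \cdot 22 + 2 = 4 \cdot 22 + 2 = 88 + 2 = 90$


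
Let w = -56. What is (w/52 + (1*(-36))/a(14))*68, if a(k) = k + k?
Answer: -14620/91 ≈ -160.66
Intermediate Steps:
a(k) = 2*k
(w/52 + (1*(-36))/a(14))*68 = (-56/52 + (1*(-36))/((2*14)))*68 = (-56*1/52 - 36/28)*68 = (-14/13 - 36*1/28)*68 = (-14/13 - 9/7)*68 = -215/91*68 = -14620/91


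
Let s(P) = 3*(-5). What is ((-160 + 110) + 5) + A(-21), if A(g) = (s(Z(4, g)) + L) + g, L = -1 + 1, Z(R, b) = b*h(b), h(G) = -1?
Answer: -81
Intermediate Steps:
Z(R, b) = -b (Z(R, b) = b*(-1) = -b)
s(P) = -15
L = 0
A(g) = -15 + g (A(g) = (-15 + 0) + g = -15 + g)
((-160 + 110) + 5) + A(-21) = ((-160 + 110) + 5) + (-15 - 21) = (-50 + 5) - 36 = -45 - 36 = -81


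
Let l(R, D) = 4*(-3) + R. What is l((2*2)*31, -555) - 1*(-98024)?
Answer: 98136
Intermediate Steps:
l(R, D) = -12 + R
l((2*2)*31, -555) - 1*(-98024) = (-12 + (2*2)*31) - 1*(-98024) = (-12 + 4*31) + 98024 = (-12 + 124) + 98024 = 112 + 98024 = 98136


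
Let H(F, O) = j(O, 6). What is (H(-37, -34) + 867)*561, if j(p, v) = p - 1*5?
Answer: 464508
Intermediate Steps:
j(p, v) = -5 + p (j(p, v) = p - 5 = -5 + p)
H(F, O) = -5 + O
(H(-37, -34) + 867)*561 = ((-5 - 34) + 867)*561 = (-39 + 867)*561 = 828*561 = 464508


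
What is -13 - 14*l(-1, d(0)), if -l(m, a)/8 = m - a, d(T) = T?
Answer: -125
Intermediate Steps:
l(m, a) = -8*m + 8*a (l(m, a) = -8*(m - a) = -8*m + 8*a)
-13 - 14*l(-1, d(0)) = -13 - 14*(-8*(-1) + 8*0) = -13 - 14*(8 + 0) = -13 - 14*8 = -13 - 112 = -125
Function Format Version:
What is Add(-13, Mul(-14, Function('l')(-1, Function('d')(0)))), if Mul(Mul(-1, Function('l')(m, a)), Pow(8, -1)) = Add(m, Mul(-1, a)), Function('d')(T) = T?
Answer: -125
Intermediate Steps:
Function('l')(m, a) = Add(Mul(-8, m), Mul(8, a)) (Function('l')(m, a) = Mul(-8, Add(m, Mul(-1, a))) = Add(Mul(-8, m), Mul(8, a)))
Add(-13, Mul(-14, Function('l')(-1, Function('d')(0)))) = Add(-13, Mul(-14, Add(Mul(-8, -1), Mul(8, 0)))) = Add(-13, Mul(-14, Add(8, 0))) = Add(-13, Mul(-14, 8)) = Add(-13, -112) = -125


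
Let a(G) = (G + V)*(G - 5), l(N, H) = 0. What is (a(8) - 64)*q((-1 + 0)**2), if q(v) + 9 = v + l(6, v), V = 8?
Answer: 128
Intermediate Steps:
a(G) = (-5 + G)*(8 + G) (a(G) = (G + 8)*(G - 5) = (8 + G)*(-5 + G) = (-5 + G)*(8 + G))
q(v) = -9 + v (q(v) = -9 + (v + 0) = -9 + v)
(a(8) - 64)*q((-1 + 0)**2) = ((-40 + 8**2 + 3*8) - 64)*(-9 + (-1 + 0)**2) = ((-40 + 64 + 24) - 64)*(-9 + (-1)**2) = (48 - 64)*(-9 + 1) = -16*(-8) = 128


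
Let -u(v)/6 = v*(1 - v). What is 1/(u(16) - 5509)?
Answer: -1/4069 ≈ -0.00024576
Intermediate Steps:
u(v) = -6*v*(1 - v)
1/(u(16) - 5509) = 1/(6*16*(-1 + 16) - 5509) = 1/(6*16*15 - 5509) = 1/(1440 - 5509) = 1/(-4069) = -1/4069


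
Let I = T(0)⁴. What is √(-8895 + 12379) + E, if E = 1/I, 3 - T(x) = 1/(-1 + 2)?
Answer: 1/16 + 2*√871 ≈ 59.088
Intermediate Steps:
T(x) = 2 (T(x) = 3 - 1/(-1 + 2) = 3 - 1/1 = 3 - 1*1 = 3 - 1 = 2)
I = 16 (I = 2⁴ = 16)
E = 1/16 ≈ 0.062500
√(-8895 + 12379) + E = √(-8895 + 12379) + 1/16 = √3484 + 1/16 = 2*√871 + 1/16 = 1/16 + 2*√871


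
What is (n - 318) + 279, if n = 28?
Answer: -11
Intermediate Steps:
(n - 318) + 279 = (28 - 318) + 279 = -290 + 279 = -11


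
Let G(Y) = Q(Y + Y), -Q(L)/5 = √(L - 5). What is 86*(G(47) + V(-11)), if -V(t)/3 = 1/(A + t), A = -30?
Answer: 258/41 - 430*√89 ≈ -4050.3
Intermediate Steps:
Q(L) = -5*√(-5 + L) (Q(L) = -5*√(L - 5) = -5*√(-5 + L))
G(Y) = -5*√(-5 + 2*Y) (G(Y) = -5*√(-5 + (Y + Y)) = -5*√(-5 + 2*Y))
V(t) = -3/(-30 + t)
86*(G(47) + V(-11)) = 86*(-5*√(-5 + 2*47) - 3/(-30 - 11)) = 86*(-5*√(-5 + 94) - 3/(-41)) = 86*(-5*√89 - 3*(-1/41)) = 86*(-5*√89 + 3/41) = 86*(3/41 - 5*√89) = 258/41 - 430*√89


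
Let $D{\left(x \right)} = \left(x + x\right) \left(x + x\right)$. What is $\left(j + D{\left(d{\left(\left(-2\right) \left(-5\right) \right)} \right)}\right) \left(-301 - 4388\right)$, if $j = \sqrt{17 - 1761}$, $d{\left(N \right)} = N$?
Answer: $-1875600 - 18756 i \sqrt{109} \approx -1.8756 \cdot 10^{6} - 1.9582 \cdot 10^{5} i$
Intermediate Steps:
$D{\left(x \right)} = 4 x^{2}$ ($D{\left(x \right)} = 2 x 2 x = 4 x^{2}$)
$j = 4 i \sqrt{109}$ ($j = \sqrt{-1744} = 4 i \sqrt{109} \approx 41.761 i$)
$\left(j + D{\left(d{\left(\left(-2\right) \left(-5\right) \right)} \right)}\right) \left(-301 - 4388\right) = \left(4 i \sqrt{109} + 4 \left(\left(-2\right) \left(-5\right)\right)^{2}\right) \left(-301 - 4388\right) = \left(4 i \sqrt{109} + 4 \cdot 10^{2}\right) \left(-4689\right) = \left(4 i \sqrt{109} + 4 \cdot 100\right) \left(-4689\right) = \left(4 i \sqrt{109} + 400\right) \left(-4689\right) = \left(400 + 4 i \sqrt{109}\right) \left(-4689\right) = -1875600 - 18756 i \sqrt{109}$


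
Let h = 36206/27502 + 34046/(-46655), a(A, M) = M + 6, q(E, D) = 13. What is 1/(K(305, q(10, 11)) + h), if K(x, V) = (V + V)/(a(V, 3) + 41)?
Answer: 3207764525/3550182148 ≈ 0.90355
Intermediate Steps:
a(A, M) = 6 + M
K(x, V) = V/25 (K(x, V) = (V + V)/((6 + 3) + 41) = (2*V)/(9 + 41) = (2*V)/50 = (2*V)*(1/50) = V/25)
h = 376428919/641552905 (h = 36206*(1/27502) + 34046*(-1/46655) = 18103/13751 - 34046/46655 = 376428919/641552905 ≈ 0.58675)
1/(K(305, q(10, 11)) + h) = 1/((1/25)*13 + 376428919/641552905) = 1/(13/25 + 376428919/641552905) = 1/(3550182148/3207764525) = 3207764525/3550182148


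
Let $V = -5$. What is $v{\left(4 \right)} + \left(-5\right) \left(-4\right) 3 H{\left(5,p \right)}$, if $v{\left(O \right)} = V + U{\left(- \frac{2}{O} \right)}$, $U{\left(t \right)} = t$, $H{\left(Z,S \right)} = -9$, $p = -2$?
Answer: $- \frac{1091}{2} \approx -545.5$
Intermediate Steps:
$v{\left(O \right)} = -5 - \frac{2}{O}$
$v{\left(4 \right)} + \left(-5\right) \left(-4\right) 3 H{\left(5,p \right)} = \left(-5 - \frac{2}{4}\right) + \left(-5\right) \left(-4\right) 3 \left(-9\right) = \left(-5 - \frac{1}{2}\right) + 20 \cdot 3 \left(-9\right) = \left(-5 - \frac{1}{2}\right) + 60 \left(-9\right) = - \frac{11}{2} - 540 = - \frac{1091}{2}$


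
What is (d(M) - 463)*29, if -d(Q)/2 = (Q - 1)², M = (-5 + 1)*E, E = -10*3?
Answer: -834765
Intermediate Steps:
E = -30 (E = -2*15 = -30)
M = 120 (M = (-5 + 1)*(-30) = -4*(-30) = 120)
d(Q) = -2*(-1 + Q)² (d(Q) = -2*(Q - 1)² = -2*(-1 + Q)²)
(d(M) - 463)*29 = (-2*(-1 + 120)² - 463)*29 = (-2*119² - 463)*29 = (-2*14161 - 463)*29 = (-28322 - 463)*29 = -28785*29 = -834765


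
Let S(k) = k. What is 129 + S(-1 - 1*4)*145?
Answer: -596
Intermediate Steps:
129 + S(-1 - 1*4)*145 = 129 + (-1 - 1*4)*145 = 129 + (-1 - 4)*145 = 129 - 5*145 = 129 - 725 = -596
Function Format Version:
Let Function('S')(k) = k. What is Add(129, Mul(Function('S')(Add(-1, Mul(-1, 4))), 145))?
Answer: -596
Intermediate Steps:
Add(129, Mul(Function('S')(Add(-1, Mul(-1, 4))), 145)) = Add(129, Mul(Add(-1, Mul(-1, 4)), 145)) = Add(129, Mul(Add(-1, -4), 145)) = Add(129, Mul(-5, 145)) = Add(129, -725) = -596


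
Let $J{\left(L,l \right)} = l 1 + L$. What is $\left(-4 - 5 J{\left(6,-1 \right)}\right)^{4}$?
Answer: $707281$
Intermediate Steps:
$J{\left(L,l \right)} = L + l$ ($J{\left(L,l \right)} = l + L = L + l$)
$\left(-4 - 5 J{\left(6,-1 \right)}\right)^{4} = \left(-4 - 5 \left(6 - 1\right)\right)^{4} = \left(-4 - 25\right)^{4} = \left(-29\right)^{4} = 707281$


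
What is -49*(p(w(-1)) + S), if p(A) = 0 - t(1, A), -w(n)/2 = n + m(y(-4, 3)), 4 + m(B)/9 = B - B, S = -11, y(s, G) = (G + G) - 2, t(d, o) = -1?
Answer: 490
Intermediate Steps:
y(s, G) = -2 + 2*G (y(s, G) = 2*G - 2 = -2 + 2*G)
m(B) = -36 (m(B) = -36 + 9*(B - B) = -36 + 9*0 = -36 + 0 = -36)
w(n) = 72 - 2*n (w(n) = -2*(n - 36) = -2*(-36 + n) = 72 - 2*n)
p(A) = 1 (p(A) = 0 - 1*(-1) = 0 + 1 = 1)
-49*(p(w(-1)) + S) = -49*(1 - 11) = -49*(-10) = 490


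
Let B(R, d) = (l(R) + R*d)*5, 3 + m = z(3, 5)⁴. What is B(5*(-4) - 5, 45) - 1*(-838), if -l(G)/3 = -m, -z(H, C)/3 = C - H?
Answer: 14608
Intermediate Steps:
z(H, C) = -3*C + 3*H (z(H, C) = -3*(C - H) = -3*C + 3*H)
m = 1293 (m = -3 + (-3*5 + 3*3)⁴ = -3 + (-15 + 9)⁴ = -3 + (-6)⁴ = -3 + 1296 = 1293)
l(G) = 3879 (l(G) = -(-3)*1293 = -3*(-1293) = 3879)
B(R, d) = 19395 + 5*R*d (B(R, d) = (3879 + R*d)*5 = 19395 + 5*R*d)
B(5*(-4) - 5, 45) - 1*(-838) = (19395 + 5*(5*(-4) - 5)*45) - 1*(-838) = (19395 + 5*(-20 - 5)*45) + 838 = (19395 + 5*(-25)*45) + 838 = (19395 - 5625) + 838 = 13770 + 838 = 14608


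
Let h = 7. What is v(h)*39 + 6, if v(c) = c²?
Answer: 1917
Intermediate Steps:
v(h)*39 + 6 = 7²*39 + 6 = 49*39 + 6 = 1911 + 6 = 1917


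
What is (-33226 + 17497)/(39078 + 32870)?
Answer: -15729/71948 ≈ -0.21862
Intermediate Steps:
(-33226 + 17497)/(39078 + 32870) = -15729/71948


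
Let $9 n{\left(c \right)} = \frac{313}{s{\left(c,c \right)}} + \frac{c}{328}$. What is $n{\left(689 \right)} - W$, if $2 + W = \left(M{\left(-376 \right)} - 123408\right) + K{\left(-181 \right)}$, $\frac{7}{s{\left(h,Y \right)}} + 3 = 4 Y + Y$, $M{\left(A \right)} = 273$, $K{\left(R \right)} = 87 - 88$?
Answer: $\frac{965965981}{6888} \approx 1.4024 \cdot 10^{5}$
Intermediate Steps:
$K{\left(R \right)} = -1$ ($K{\left(R \right)} = 87 - 88 = -1$)
$s{\left(h,Y \right)} = \frac{7}{-3 + 5 Y}$ ($s{\left(h,Y \right)} = \frac{7}{-3 + \left(4 Y + Y\right)} = \frac{7}{-3 + 5 Y}$)
$W = -123138$ ($W = -2 + \left(\left(273 - 123408\right) - 1\right) = -2 - 123136 = -123138$)
$n{\left(c \right)} = - \frac{313}{21} + \frac{171109 c}{6888}$ ($n{\left(c \right)} = \frac{\frac{313}{7 \frac{1}{-3 + 5 c}} + \frac{c}{328}}{9} = \frac{313 \left(- \frac{3}{7} + \frac{5 c}{7}\right) + c \frac{1}{328}}{9} = \frac{\left(- \frac{939}{7} + \frac{1565 c}{7}\right) + \frac{c}{328}}{9} = \frac{- \frac{939}{7} + \frac{513327 c}{2296}}{9} = - \frac{313}{21} + \frac{171109 c}{6888}$)
$n{\left(689 \right)} - W = \left(- \frac{313}{21} + \frac{171109}{6888} \cdot 689\right) - -123138 = \left(- \frac{313}{21} + \frac{117894101}{6888}\right) + 123138 = \frac{117791437}{6888} + 123138 = \frac{965965981}{6888}$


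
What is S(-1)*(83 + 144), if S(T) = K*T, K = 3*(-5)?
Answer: 3405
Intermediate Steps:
K = -15
S(T) = -15*T
S(-1)*(83 + 144) = (-15*(-1))*(83 + 144) = 15*227 = 3405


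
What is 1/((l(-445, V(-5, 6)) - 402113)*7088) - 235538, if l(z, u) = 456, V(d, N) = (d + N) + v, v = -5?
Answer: -670563688071009/2846944816 ≈ -2.3554e+5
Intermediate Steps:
V(d, N) = -5 + N + d (V(d, N) = (d + N) - 5 = (N + d) - 5 = -5 + N + d)
1/((l(-445, V(-5, 6)) - 402113)*7088) - 235538 = 1/((456 - 402113)*7088) - 235538 = (1/7088)/(-401657) - 235538 = -1/401657*1/7088 - 235538 = -1/2846944816 - 235538 = -670563688071009/2846944816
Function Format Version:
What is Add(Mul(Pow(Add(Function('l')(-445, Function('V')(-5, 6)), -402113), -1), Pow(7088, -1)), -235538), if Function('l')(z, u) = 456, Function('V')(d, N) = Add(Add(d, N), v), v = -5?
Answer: Rational(-670563688071009, 2846944816) ≈ -2.3554e+5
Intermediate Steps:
Function('V')(d, N) = Add(-5, N, d) (Function('V')(d, N) = Add(Add(d, N), -5) = Add(Add(N, d), -5) = Add(-5, N, d))
Add(Mul(Pow(Add(Function('l')(-445, Function('V')(-5, 6)), -402113), -1), Pow(7088, -1)), -235538) = Add(Mul(Pow(Add(456, -402113), -1), Pow(7088, -1)), -235538) = Add(Mul(Pow(-401657, -1), Rational(1, 7088)), -235538) = Add(Mul(Rational(-1, 401657), Rational(1, 7088)), -235538) = Add(Rational(-1, 2846944816), -235538) = Rational(-670563688071009, 2846944816)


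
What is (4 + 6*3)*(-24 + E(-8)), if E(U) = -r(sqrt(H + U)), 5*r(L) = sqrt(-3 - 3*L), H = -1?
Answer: -528 - 22*sqrt(-3 - 9*I)/5 ≈ -535.92 + 10.994*I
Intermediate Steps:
r(L) = sqrt(-3 - 3*L)/5
E(U) = -sqrt(-3 - 3*sqrt(-1 + U))/5
(4 + 6*3)*(-24 + E(-8)) = (4 + 6*3)*(-24 - sqrt(-3 - 3*sqrt(-1 - 8))/5) = (4 + 18)*(-24 - sqrt(-3 - 9*I)/5) = 22*(-24 - sqrt(-3 - 9*I)/5) = -528 - 22*sqrt(-3 - 9*I)/5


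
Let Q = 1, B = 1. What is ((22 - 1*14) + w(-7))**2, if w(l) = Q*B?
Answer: 81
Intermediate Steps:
w(l) = 1 (w(l) = 1*1 = 1)
((22 - 1*14) + w(-7))**2 = ((22 - 1*14) + 1)**2 = ((22 - 14) + 1)**2 = (8 + 1)**2 = 9**2 = 81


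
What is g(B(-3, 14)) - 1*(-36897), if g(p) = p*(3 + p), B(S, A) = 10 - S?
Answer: 37105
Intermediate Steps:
g(B(-3, 14)) - 1*(-36897) = (10 - 1*(-3))*(3 + (10 - 1*(-3))) - 1*(-36897) = (10 + 3)*(3 + (10 + 3)) + 36897 = 13*(3 + 13) + 36897 = 13*16 + 36897 = 208 + 36897 = 37105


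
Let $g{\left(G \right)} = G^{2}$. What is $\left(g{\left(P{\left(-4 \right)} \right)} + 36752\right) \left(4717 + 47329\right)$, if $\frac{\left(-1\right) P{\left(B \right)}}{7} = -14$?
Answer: $2412644376$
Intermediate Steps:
$P{\left(B \right)} = 98$ ($P{\left(B \right)} = \left(-7\right) \left(-14\right) = 98$)
$\left(g{\left(P{\left(-4 \right)} \right)} + 36752\right) \left(4717 + 47329\right) = \left(98^{2} + 36752\right) \left(4717 + 47329\right) = \left(9604 + 36752\right) 52046 = 46356 \cdot 52046 = 2412644376$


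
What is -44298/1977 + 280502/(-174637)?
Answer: -2763540760/115085783 ≈ -24.013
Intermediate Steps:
-44298/1977 + 280502/(-174637) = -44298*1/1977 + 280502*(-1/174637) = -14766/659 - 280502/174637 = -2763540760/115085783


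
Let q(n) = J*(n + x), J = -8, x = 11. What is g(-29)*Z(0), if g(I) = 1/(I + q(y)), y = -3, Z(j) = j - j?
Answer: 0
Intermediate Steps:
Z(j) = 0
q(n) = -88 - 8*n (q(n) = -8*(n + 11) = -8*(11 + n) = -88 - 8*n)
g(I) = 1/(-64 + I) (g(I) = 1/(I + (-88 - 8*(-3))) = 1/(I + (-88 + 24)) = 1/(I - 64) = 1/(-64 + I))
g(-29)*Z(0) = 0/(-64 - 29) = 0/(-93) = -1/93*0 = 0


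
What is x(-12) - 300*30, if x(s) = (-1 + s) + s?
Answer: -9025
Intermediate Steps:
x(s) = -1 + 2*s
x(-12) - 300*30 = (-1 + 2*(-12)) - 300*30 = (-1 - 24) - 9000 = -25 - 9000 = -9025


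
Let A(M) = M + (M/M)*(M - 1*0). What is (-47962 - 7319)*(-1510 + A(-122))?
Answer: 96962874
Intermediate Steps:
A(M) = 2*M (A(M) = M + 1*(M + 0) = M + 1*M = M + M = 2*M)
(-47962 - 7319)*(-1510 + A(-122)) = (-47962 - 7319)*(-1510 + 2*(-122)) = -55281*(-1510 - 244) = -55281*(-1754) = 96962874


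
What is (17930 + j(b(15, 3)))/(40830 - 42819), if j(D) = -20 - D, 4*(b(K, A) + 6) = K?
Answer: -7961/884 ≈ -9.0057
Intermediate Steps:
b(K, A) = -6 + K/4
(17930 + j(b(15, 3)))/(40830 - 42819) = (17930 + (-20 - (-6 + (1/4)*15)))/(40830 - 42819) = (17930 + (-20 - (-6 + 15/4)))/(-1989) = (17930 + (-20 - 1*(-9/4)))*(-1/1989) = (17930 + (-20 + 9/4))*(-1/1989) = (17930 - 71/4)*(-1/1989) = (71649/4)*(-1/1989) = -7961/884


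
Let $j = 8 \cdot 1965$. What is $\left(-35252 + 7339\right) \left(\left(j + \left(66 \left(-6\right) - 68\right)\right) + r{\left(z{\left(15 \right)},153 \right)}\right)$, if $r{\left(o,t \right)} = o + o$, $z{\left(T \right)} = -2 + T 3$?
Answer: $-428241246$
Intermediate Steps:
$z{\left(T \right)} = -2 + 3 T$
$r{\left(o,t \right)} = 2 o$
$j = 15720$
$\left(-35252 + 7339\right) \left(\left(j + \left(66 \left(-6\right) - 68\right)\right) + r{\left(z{\left(15 \right)},153 \right)}\right) = \left(-35252 + 7339\right) \left(\left(15720 + \left(66 \left(-6\right) - 68\right)\right) + 2 \left(-2 + 3 \cdot 15\right)\right) = - 27913 \left(\left(15720 - 464\right) + 2 \left(-2 + 45\right)\right) = - 27913 \left(\left(15720 - 464\right) + 2 \cdot 43\right) = - 27913 \left(15256 + 86\right) = \left(-27913\right) 15342 = -428241246$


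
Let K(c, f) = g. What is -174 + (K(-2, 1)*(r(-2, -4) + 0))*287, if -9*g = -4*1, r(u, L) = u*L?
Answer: 7618/9 ≈ 846.44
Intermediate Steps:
r(u, L) = L*u
g = 4/9 (g = -(-4)/9 = -1/9*(-4) = 4/9 ≈ 0.44444)
K(c, f) = 4/9
-174 + (K(-2, 1)*(r(-2, -4) + 0))*287 = -174 + (4*(-4*(-2) + 0)/9)*287 = -174 + (4*(8 + 0)/9)*287 = -174 + ((4/9)*8)*287 = -174 + (32/9)*287 = -174 + 9184/9 = 7618/9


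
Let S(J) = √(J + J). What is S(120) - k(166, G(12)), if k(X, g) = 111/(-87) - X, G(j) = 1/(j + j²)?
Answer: 4851/29 + 4*√15 ≈ 182.77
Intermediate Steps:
S(J) = √2*√J (S(J) = √(2*J) = √2*√J)
k(X, g) = -37/29 - X (k(X, g) = 111*(-1/87) - X = -37/29 - X)
S(120) - k(166, G(12)) = √2*√120 - (-37/29 - 1*166) = √2*(2*√30) - (-37/29 - 166) = 4*√15 - 1*(-4851/29) = 4*√15 + 4851/29 = 4851/29 + 4*√15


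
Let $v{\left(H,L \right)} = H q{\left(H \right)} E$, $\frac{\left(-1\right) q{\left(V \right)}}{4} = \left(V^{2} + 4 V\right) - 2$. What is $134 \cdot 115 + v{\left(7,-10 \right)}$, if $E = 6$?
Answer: $2810$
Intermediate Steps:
$q{\left(V \right)} = 8 - 16 V - 4 V^{2}$ ($q{\left(V \right)} = - 4 \left(\left(V^{2} + 4 V\right) - 2\right) = - 4 \left(-2 + V^{2} + 4 V\right) = 8 - 16 V - 4 V^{2}$)
$v{\left(H,L \right)} = 6 H \left(8 - 16 H - 4 H^{2}\right)$ ($v{\left(H,L \right)} = H \left(8 - 16 H - 4 H^{2}\right) 6 = 6 H \left(8 - 16 H - 4 H^{2}\right)$)
$134 \cdot 115 + v{\left(7,-10 \right)} = 134 \cdot 115 + 24 \cdot 7 \left(2 - 7^{2} - 28\right) = 15410 + 24 \cdot 7 \left(2 - 49 - 28\right) = 15410 + 24 \cdot 7 \left(-75\right) = 15410 - 12600 = 2810$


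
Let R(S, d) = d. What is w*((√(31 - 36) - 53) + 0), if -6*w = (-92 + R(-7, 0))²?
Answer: 224296/3 - 4232*I*√5/3 ≈ 74765.0 - 3154.3*I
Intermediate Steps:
w = -4232/3 (w = -(-92 + 0)²/6 = -⅙*(-92)² = -⅙*8464 = -4232/3 ≈ -1410.7)
w*((√(31 - 36) - 53) + 0) = -4232*((√(31 - 36) - 53) + 0)/3 = -4232*((√(-5) - 53) + 0)/3 = -4232*((I*√5 - 53) + 0)/3 = -4232*((-53 + I*√5) + 0)/3 = -4232*(-53 + I*√5)/3 = 224296/3 - 4232*I*√5/3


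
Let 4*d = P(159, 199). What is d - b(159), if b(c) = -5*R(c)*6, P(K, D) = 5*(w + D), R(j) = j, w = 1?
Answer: 5020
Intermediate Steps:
P(K, D) = 5 + 5*D (P(K, D) = 5*(1 + D) = 5 + 5*D)
b(c) = -30*c (b(c) = -5*c*6 = -30*c)
d = 250 (d = (5 + 5*199)/4 = (5 + 995)/4 = (¼)*1000 = 250)
d - b(159) = 250 - (-30)*159 = 250 - 1*(-4770) = 250 + 4770 = 5020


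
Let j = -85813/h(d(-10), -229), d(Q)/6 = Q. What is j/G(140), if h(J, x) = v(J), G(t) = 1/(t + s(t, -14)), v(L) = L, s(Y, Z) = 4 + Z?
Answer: 1115569/6 ≈ 1.8593e+5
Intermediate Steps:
d(Q) = 6*Q
G(t) = 1/(-10 + t) (G(t) = 1/(t + (4 - 14)) = 1/(t - 10) = 1/(-10 + t))
h(J, x) = J
j = 85813/60 (j = -85813/(6*(-10)) = -85813/(-60) = -85813*(-1/60) = 85813/60 ≈ 1430.2)
j/G(140) = 85813/(60*(1/(-10 + 140))) = 85813/(60*(1/130)) = (85813/60)*130 = 1115569/6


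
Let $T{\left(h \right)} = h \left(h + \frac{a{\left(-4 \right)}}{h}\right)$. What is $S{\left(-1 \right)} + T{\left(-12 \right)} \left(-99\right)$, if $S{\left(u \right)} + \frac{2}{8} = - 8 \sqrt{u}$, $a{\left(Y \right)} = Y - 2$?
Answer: $- \frac{54649}{4} - 8 i \approx -13662.0 - 8.0 i$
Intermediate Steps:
$a{\left(Y \right)} = -2 + Y$
$S{\left(u \right)} = - \frac{1}{4} - 8 \sqrt{u}$
$T{\left(h \right)} = h \left(h - \frac{6}{h}\right)$ ($T{\left(h \right)} = h \left(h + \frac{-2 - 4}{h}\right) = h \left(h - \frac{6}{h}\right)$)
$S{\left(-1 \right)} + T{\left(-12 \right)} \left(-99\right) = \left(- \frac{1}{4} - 8 \sqrt{-1}\right) + \left(-6 + \left(-12\right)^{2}\right) \left(-99\right) = \left(- \frac{1}{4} - 8 i\right) + \left(-6 + 144\right) \left(-99\right) = \left(- \frac{1}{4} - 8 i\right) + 138 \left(-99\right) = \left(- \frac{1}{4} - 8 i\right) - 13662 = - \frac{54649}{4} - 8 i$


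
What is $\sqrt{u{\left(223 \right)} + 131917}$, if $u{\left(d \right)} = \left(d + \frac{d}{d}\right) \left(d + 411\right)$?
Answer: $3 \sqrt{30437} \approx 523.39$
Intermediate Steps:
$u{\left(d \right)} = \left(1 + d\right) \left(411 + d\right)$ ($u{\left(d \right)} = \left(d + 1\right) \left(411 + d\right) = \left(1 + d\right) \left(411 + d\right)$)
$\sqrt{u{\left(223 \right)} + 131917} = \sqrt{\left(411 + 223^{2} + 412 \cdot 223\right) + 131917} = \sqrt{\left(411 + 49729 + 91876\right) + 131917} = \sqrt{142016 + 131917} = \sqrt{273933} = 3 \sqrt{30437}$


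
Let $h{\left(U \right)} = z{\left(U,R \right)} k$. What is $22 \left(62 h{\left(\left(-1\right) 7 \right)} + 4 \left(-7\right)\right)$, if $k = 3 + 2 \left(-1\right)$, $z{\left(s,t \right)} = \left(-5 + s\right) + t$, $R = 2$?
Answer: $-14256$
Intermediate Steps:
$z{\left(s,t \right)} = -5 + s + t$
$k = 1$ ($k = 3 - 2 = 1$)
$h{\left(U \right)} = -3 + U$ ($h{\left(U \right)} = \left(-5 + U + 2\right) 1 = \left(-3 + U\right) 1 = -3 + U$)
$22 \left(62 h{\left(\left(-1\right) 7 \right)} + 4 \left(-7\right)\right) = 22 \left(62 \left(-3 - 7\right) + 4 \left(-7\right)\right) = 22 \left(62 \left(-3 - 7\right) - 28\right) = 22 \left(62 \left(-10\right) - 28\right) = 22 \left(-620 - 28\right) = 22 \left(-648\right) = -14256$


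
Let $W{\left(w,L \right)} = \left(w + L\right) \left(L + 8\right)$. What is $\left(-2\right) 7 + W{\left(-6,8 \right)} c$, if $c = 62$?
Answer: $1970$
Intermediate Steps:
$W{\left(w,L \right)} = \left(8 + L\right) \left(L + w\right)$ ($W{\left(w,L \right)} = \left(L + w\right) \left(8 + L\right) = \left(8 + L\right) \left(L + w\right)$)
$\left(-2\right) 7 + W{\left(-6,8 \right)} c = \left(-2\right) 7 + \left(8^{2} + 8 \cdot 8 + 8 \left(-6\right) + 8 \left(-6\right)\right) 62 = -14 + \left(64 + 64 - 48 - 48\right) 62 = -14 + 32 \cdot 62 = -14 + 1984 = 1970$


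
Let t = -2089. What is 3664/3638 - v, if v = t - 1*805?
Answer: 5266018/1819 ≈ 2895.0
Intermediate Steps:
v = -2894 (v = -2089 - 1*805 = -2089 - 805 = -2894)
3664/3638 - v = 3664/3638 - 1*(-2894) = 3664*(1/3638) + 2894 = 1832/1819 + 2894 = 5266018/1819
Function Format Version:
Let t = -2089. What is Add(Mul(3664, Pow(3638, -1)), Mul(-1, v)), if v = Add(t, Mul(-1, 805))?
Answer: Rational(5266018, 1819) ≈ 2895.0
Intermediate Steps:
v = -2894 (v = Add(-2089, Mul(-1, 805)) = Add(-2089, -805) = -2894)
Add(Mul(3664, Pow(3638, -1)), Mul(-1, v)) = Add(Mul(3664, Pow(3638, -1)), Mul(-1, -2894)) = Add(Mul(3664, Rational(1, 3638)), 2894) = Add(Rational(1832, 1819), 2894) = Rational(5266018, 1819)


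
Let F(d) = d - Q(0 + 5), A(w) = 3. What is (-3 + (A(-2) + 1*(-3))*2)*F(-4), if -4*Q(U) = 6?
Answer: 15/2 ≈ 7.5000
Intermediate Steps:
Q(U) = -3/2 (Q(U) = -¼*6 = -3/2)
F(d) = 3/2 + d (F(d) = d - 1*(-3/2) = d + 3/2 = 3/2 + d)
(-3 + (A(-2) + 1*(-3))*2)*F(-4) = (-3 + (3 + 1*(-3))*2)*(3/2 - 4) = (-3 + (3 - 3)*2)*(-5/2) = (-3 + 0*2)*(-5/2) = (-3 + 0)*(-5/2) = -3*(-5/2) = 15/2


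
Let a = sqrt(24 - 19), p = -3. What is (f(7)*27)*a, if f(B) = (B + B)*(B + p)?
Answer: 1512*sqrt(5) ≈ 3380.9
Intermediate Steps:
a = sqrt(5) ≈ 2.2361
f(B) = 2*B*(-3 + B) (f(B) = (B + B)*(B - 3) = (2*B)*(-3 + B) = 2*B*(-3 + B))
(f(7)*27)*a = ((2*7*(-3 + 7))*27)*sqrt(5) = ((2*7*4)*27)*sqrt(5) = (56*27)*sqrt(5) = 1512*sqrt(5)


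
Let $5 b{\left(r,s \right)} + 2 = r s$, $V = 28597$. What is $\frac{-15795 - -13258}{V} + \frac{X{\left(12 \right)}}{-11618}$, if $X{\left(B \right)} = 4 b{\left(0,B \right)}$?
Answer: $- \frac{73572777}{830599865} \approx -0.088578$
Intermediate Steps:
$b{\left(r,s \right)} = - \frac{2}{5} + \frac{r s}{5}$
$X{\left(B \right)} = - \frac{8}{5}$ ($X{\left(B \right)} = 4 \left(- \frac{2}{5} + \frac{1}{5} \cdot 0 B\right) = 4 \left(- \frac{2}{5} + 0\right) = 4 \left(- \frac{2}{5}\right) = - \frac{8}{5}$)
$\frac{-15795 - -13258}{V} + \frac{X{\left(12 \right)}}{-11618} = \frac{-15795 - -13258}{28597} - \frac{8}{5 \left(-11618\right)} = \left(-15795 + 13258\right) \frac{1}{28597} - - \frac{4}{29045} = \left(-2537\right) \frac{1}{28597} + \frac{4}{29045} = - \frac{2537}{28597} + \frac{4}{29045} = - \frac{73572777}{830599865}$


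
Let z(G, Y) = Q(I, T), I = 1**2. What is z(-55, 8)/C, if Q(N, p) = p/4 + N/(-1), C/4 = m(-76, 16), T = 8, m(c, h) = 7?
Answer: 1/28 ≈ 0.035714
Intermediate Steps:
I = 1
C = 28 (C = 4*7 = 28)
Q(N, p) = -N + p/4 (Q(N, p) = p*(1/4) + N*(-1) = p/4 - N = -N + p/4)
z(G, Y) = 1 (z(G, Y) = -1*1 + (1/4)*8 = -1 + 2 = 1)
z(-55, 8)/C = 1/28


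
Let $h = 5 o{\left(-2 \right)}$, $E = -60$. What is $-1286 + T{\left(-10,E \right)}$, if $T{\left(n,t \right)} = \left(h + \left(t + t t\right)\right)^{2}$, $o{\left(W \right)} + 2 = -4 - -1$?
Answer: $12353939$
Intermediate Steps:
$o{\left(W \right)} = -5$ ($o{\left(W \right)} = -2 - 3 = -5$)
$h = -25$ ($h = 5 \left(-5\right) = -25$)
$T{\left(n,t \right)} = \left(-25 + t + t^{2}\right)^{2}$ ($T{\left(n,t \right)} = \left(-25 + \left(t + t t\right)\right)^{2} = \left(-25 + \left(t + t^{2}\right)\right)^{2} = \left(-25 + t + t^{2}\right)^{2}$)
$-1286 + T{\left(-10,E \right)} = -1286 + \left(-25 - 60 + \left(-60\right)^{2}\right)^{2} = -1286 + \left(-25 - 60 + 3600\right)^{2} = -1286 + 3515^{2} = -1286 + 12355225 = 12353939$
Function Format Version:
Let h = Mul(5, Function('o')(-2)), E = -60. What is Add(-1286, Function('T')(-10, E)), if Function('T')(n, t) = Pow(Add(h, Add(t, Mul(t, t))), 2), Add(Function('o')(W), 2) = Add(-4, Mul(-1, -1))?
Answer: 12353939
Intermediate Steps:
Function('o')(W) = -5 (Function('o')(W) = Add(-2, Add(-4, Mul(-1, -1))) = Add(-2, Add(-4, 1)) = Add(-2, -3) = -5)
h = -25 (h = Mul(5, -5) = -25)
Function('T')(n, t) = Pow(Add(-25, t, Pow(t, 2)), 2) (Function('T')(n, t) = Pow(Add(-25, Add(t, Mul(t, t))), 2) = Pow(Add(-25, Add(t, Pow(t, 2))), 2) = Pow(Add(-25, t, Pow(t, 2)), 2))
Add(-1286, Function('T')(-10, E)) = Add(-1286, Pow(Add(-25, -60, Pow(-60, 2)), 2)) = Add(-1286, Pow(Add(-25, -60, 3600), 2)) = Add(-1286, Pow(3515, 2)) = Add(-1286, 12355225) = 12353939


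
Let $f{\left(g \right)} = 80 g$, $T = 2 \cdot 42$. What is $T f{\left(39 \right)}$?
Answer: $262080$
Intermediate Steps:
$T = 84$
$T f{\left(39 \right)} = 84 \cdot 80 \cdot 39 = 84 \cdot 3120 = 262080$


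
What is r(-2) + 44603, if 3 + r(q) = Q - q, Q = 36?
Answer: 44638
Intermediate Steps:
r(q) = 33 - q (r(q) = -3 + (36 - q) = 33 - q)
r(-2) + 44603 = (33 - 1*(-2)) + 44603 = (33 + 2) + 44603 = 35 + 44603 = 44638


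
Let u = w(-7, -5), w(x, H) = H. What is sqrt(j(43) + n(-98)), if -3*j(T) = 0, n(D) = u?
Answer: I*sqrt(5) ≈ 2.2361*I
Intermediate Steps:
u = -5
n(D) = -5
j(T) = 0 (j(T) = -1/3*0 = 0)
sqrt(j(43) + n(-98)) = sqrt(0 - 5) = sqrt(-5) = I*sqrt(5)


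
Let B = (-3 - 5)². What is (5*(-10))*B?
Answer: -3200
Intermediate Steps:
B = 64 (B = (-8)² = 64)
(5*(-10))*B = (5*(-10))*64 = -50*64 = -3200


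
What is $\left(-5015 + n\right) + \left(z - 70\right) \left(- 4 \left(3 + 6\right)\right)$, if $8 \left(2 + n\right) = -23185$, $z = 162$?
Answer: $- \frac{89817}{8} \approx -11227.0$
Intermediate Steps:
$n = - \frac{23201}{8}$ ($n = -2 + \frac{1}{8} \left(-23185\right) = -2 - \frac{23185}{8} = - \frac{23201}{8} \approx -2900.1$)
$\left(-5015 + n\right) + \left(z - 70\right) \left(- 4 \left(3 + 6\right)\right) = \left(-5015 - \frac{23201}{8}\right) + \left(162 - 70\right) \left(- 4 \left(3 + 6\right)\right) = - \frac{63321}{8} + \left(162 - 70\right) \left(\left(-4\right) 9\right) = - \frac{63321}{8} + 92 \left(-36\right) = - \frac{63321}{8} - 3312 = - \frac{89817}{8}$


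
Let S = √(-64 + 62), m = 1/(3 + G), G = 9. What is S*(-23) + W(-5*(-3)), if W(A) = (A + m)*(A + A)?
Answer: 905/2 - 23*I*√2 ≈ 452.5 - 32.527*I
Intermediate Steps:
m = 1/12 (m = 1/(3 + 9) = 1/12 ≈ 0.083333)
S = I*√2 (S = √(-2) = I*√2 ≈ 1.4142*I)
W(A) = 2*A*(1/12 + A) (W(A) = (A + 1/12)*(A + A) = (1/12 + A)*(2*A) = 2*A*(1/12 + A))
S*(-23) + W(-5*(-3)) = (I*√2)*(-23) + (-5*(-3))*(1 + 12*(-5*(-3)))/6 = -23*I*√2 + (⅙)*15*(1 + 12*15) = -23*I*√2 + (⅙)*15*(1 + 180) = -23*I*√2 + (⅙)*15*181 = -23*I*√2 + 905/2 = 905/2 - 23*I*√2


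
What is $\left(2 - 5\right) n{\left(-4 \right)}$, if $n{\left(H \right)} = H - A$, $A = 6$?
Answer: $30$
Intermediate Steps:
$n{\left(H \right)} = -6 + H$ ($n{\left(H \right)} = H - 6 = -6 + H$)
$\left(2 - 5\right) n{\left(-4 \right)} = \left(2 - 5\right) \left(-6 - 4\right) = \left(-3\right) \left(-10\right) = 30$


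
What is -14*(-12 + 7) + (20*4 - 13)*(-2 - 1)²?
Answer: 673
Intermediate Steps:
-14*(-12 + 7) + (20*4 - 13)*(-2 - 1)² = -14*(-5) + (80 - 13)*(-3)² = 70 + 67*9 = 70 + 603 = 673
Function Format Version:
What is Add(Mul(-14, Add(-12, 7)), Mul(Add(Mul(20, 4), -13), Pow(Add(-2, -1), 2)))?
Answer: 673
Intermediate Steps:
Add(Mul(-14, Add(-12, 7)), Mul(Add(Mul(20, 4), -13), Pow(Add(-2, -1), 2))) = Add(Mul(-14, -5), Mul(Add(80, -13), Pow(-3, 2))) = Add(70, Mul(67, 9)) = Add(70, 603) = 673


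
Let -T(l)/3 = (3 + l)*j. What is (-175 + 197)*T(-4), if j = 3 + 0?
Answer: 198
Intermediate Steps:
j = 3
T(l) = -27 - 9*l (T(l) = -3*(3 + l)*3 = -3*(9 + 3*l) = -27 - 9*l)
(-175 + 197)*T(-4) = (-175 + 197)*(-27 - 9*(-4)) = 22*(-27 + 36) = 22*9 = 198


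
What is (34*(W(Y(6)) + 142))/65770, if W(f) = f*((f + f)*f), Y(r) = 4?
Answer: 918/6577 ≈ 0.13958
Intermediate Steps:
W(f) = 2*f**3 (W(f) = f*((2*f)*f) = f*(2*f**2) = 2*f**3)
(34*(W(Y(6)) + 142))/65770 = (34*(2*4**3 + 142))/65770 = (34*(2*64 + 142))*(1/65770) = (34*(128 + 142))*(1/65770) = (34*270)*(1/65770) = 9180*(1/65770) = 918/6577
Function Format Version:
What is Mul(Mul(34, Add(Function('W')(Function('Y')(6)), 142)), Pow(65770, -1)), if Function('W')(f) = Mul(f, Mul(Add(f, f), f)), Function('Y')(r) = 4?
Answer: Rational(918, 6577) ≈ 0.13958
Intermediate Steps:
Function('W')(f) = Mul(2, Pow(f, 3)) (Function('W')(f) = Mul(f, Mul(Mul(2, f), f)) = Mul(f, Mul(2, Pow(f, 2))) = Mul(2, Pow(f, 3)))
Mul(Mul(34, Add(Function('W')(Function('Y')(6)), 142)), Pow(65770, -1)) = Mul(Mul(34, Add(Mul(2, Pow(4, 3)), 142)), Pow(65770, -1)) = Mul(Mul(34, Add(Mul(2, 64), 142)), Rational(1, 65770)) = Mul(Mul(34, Add(128, 142)), Rational(1, 65770)) = Mul(Mul(34, 270), Rational(1, 65770)) = Mul(9180, Rational(1, 65770)) = Rational(918, 6577)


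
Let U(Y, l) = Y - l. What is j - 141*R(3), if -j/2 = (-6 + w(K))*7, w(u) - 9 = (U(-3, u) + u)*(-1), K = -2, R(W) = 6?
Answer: -930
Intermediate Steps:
w(u) = 12 (w(u) = 9 + ((-3 - u) + u)*(-1) = 9 - 3*(-1) = 9 + 3 = 12)
j = -84 (j = -2*(-6 + 12)*7 = -12*7 = -2*42 = -84)
j - 141*R(3) = -84 - 141*6 = -84 - 846 = -930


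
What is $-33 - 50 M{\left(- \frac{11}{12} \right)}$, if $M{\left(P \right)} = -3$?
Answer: $117$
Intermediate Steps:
$-33 - 50 M{\left(- \frac{11}{12} \right)} = -33 - -150 = -33 + 150 = 117$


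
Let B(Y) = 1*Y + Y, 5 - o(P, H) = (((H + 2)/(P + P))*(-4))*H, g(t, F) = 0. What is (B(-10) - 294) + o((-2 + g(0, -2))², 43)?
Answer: 1317/2 ≈ 658.50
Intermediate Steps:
o(P, H) = 5 + 2*H*(2 + H)/P (o(P, H) = 5 - ((H + 2)/(P + P))*(-4)*H = 5 - ((2 + H)/((2*P)))*(-4)*H = 5 - ((2 + H)*(1/(2*P)))*(-4)*H = 5 - ((2 + H)/(2*P))*(-4)*H = 5 - (-2*(2 + H)/P)*H = 5 - (-2)*H*(2 + H)/P = 5 + 2*H*(2 + H)/P)
B(Y) = 2*Y (B(Y) = Y + Y = 2*Y)
(B(-10) - 294) + o((-2 + g(0, -2))², 43) = (2*(-10) - 294) + (2*43² + 4*43 + 5*(-2 + 0)²)/((-2 + 0)²) = (-20 - 294) + (2*1849 + 172 + 5*(-2)²)/((-2)²) = -314 + (3698 + 172 + 5*4)/4 = -314 + (3698 + 172 + 20)/4 = -314 + (¼)*3890 = -314 + 1945/2 = 1317/2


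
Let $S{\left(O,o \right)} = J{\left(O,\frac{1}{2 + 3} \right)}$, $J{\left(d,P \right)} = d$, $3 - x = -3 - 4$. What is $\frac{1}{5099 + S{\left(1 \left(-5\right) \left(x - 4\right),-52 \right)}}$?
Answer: $\frac{1}{5069} \approx 0.00019728$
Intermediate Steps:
$x = 10$ ($x = 3 - \left(-3 - 4\right) = 3 - -7 = 3 + 7 = 10$)
$S{\left(O,o \right)} = O$
$\frac{1}{5099 + S{\left(1 \left(-5\right) \left(x - 4\right),-52 \right)}} = \frac{1}{5099 + 1 \left(-5\right) \left(10 - 4\right)} = \frac{1}{5099 - 30} = \frac{1}{5069}$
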